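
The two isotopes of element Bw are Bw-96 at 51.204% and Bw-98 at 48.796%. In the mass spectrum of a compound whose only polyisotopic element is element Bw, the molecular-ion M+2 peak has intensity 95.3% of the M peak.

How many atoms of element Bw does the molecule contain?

1

The M+2/M ratio from n Bw atoms is n · q/p = n · 0.48796/0.51204.
n = 0.953 × 0.51204/0.48796 = 1.00 ≈ 1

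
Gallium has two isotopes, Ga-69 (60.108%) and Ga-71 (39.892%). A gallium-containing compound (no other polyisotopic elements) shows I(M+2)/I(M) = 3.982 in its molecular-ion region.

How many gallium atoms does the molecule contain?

6

The M+2/M ratio from n Ga atoms is n · q/p = n · 0.39892/0.60108.
n = 3.982 × 0.60108/0.39892 = 6.00 ≈ 6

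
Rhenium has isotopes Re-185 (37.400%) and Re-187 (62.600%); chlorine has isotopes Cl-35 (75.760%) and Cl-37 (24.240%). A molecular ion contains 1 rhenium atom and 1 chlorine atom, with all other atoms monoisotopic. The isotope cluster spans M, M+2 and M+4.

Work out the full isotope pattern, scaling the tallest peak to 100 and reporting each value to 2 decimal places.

Rhenium pattern (n=1): 0.3740 : 0.6260
Chlorine pattern (n=1): 0.7576 : 0.2424
Convolve the two distributions (both contribute in 2-u steps):
  M: 0.3740×0.7576 = 0.283342
  M+2: 0.3740×0.2424 + 0.6260×0.7576 = 0.564915
  M+4: 0.6260×0.2424 = 0.151742
Scale to base peak (0.564915) = 100: 50.16 : 100.00 : 26.86

50.16 : 100.00 : 26.86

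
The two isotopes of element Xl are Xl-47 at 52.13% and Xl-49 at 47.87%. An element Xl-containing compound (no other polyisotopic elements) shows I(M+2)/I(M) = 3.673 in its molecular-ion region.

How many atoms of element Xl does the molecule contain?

With n Xl atoms, P(M+2)/P(M) = C(n,1)·p^(n−1)q / p^n = n·q/p = n · 0.4787/0.5213.
n = 3.673 × 0.5213/0.4787 = 4.00 ≈ 4

4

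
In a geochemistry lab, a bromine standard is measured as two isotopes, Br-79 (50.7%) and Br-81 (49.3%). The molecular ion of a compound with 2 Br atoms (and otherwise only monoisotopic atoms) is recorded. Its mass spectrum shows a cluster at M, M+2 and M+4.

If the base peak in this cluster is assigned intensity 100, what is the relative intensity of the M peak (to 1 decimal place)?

51.4

Term probabilities: M 0.2570, M+2 0.4999, M+4 0.2430. Base peak = M+2.
P(M+2) = C(2,1) × 0.507^1 × 0.493^1 = 2 × 0.5070 × 0.4930 = 0.499902 (base)
P(M) = C(2,0) × 0.507^2 × 0.493^0 = 1 × 0.257049 × 1.0000 = 0.257049
Relative intensity = 0.257049 / 0.499902 × 100 = 51.4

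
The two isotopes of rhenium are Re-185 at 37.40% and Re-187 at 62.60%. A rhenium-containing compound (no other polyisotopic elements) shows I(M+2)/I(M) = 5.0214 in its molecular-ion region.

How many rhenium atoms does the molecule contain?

3

With n Re atoms, P(M+2)/P(M) = C(n,1)·p^(n−1)q / p^n = n·q/p = n · 0.6260/0.3740.
n = 5.0214 × 0.3740/0.6260 = 3.00 ≈ 3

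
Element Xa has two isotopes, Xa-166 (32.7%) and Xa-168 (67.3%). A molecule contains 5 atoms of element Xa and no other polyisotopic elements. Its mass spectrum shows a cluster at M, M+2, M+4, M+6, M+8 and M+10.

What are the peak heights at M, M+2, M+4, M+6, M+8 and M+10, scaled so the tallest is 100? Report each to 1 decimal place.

1.1 : 11.5 : 47.2 : 97.2 : 100.0 : 41.2

Expanding (0.327 + 0.673)^5:
P(M) = 0.327^5 = 0.003739
P(M+2) = 5 × 0.327^4 × 0.673^1 = 0.038475
P(M+4) = 10 × 0.327^3 × 0.673^2 = 0.158370
P(M+6) = 10 × 0.327^2 × 0.673^3 = 0.325942
P(M+8) = 5 × 0.327^1 × 0.673^4 = 0.335412
P(M+10) = 0.673^5 = 0.138062
The M+8 peak is largest (0.335412); scaling to 100 gives 1.1 : 11.5 : 47.2 : 97.2 : 100.0 : 41.2.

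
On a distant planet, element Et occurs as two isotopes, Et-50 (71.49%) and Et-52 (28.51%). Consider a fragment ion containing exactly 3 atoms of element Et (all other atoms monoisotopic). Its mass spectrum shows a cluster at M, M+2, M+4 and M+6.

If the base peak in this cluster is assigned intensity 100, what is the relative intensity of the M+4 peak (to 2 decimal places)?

(0.7149 + 0.2851)^3 gives M 0.3654, M+2 0.4371, M+4 0.1743, M+6 0.0232; the largest is M+2.
P(M+2) = C(3,1) × 0.7149^2 × 0.2851^1 = 3 × 0.51108201 × 0.2851 = 0.437128 (base)
P(M+4) = C(3,2) × 0.7149^1 × 0.2851^2 = 3 × 0.7149 × 0.08128201 = 0.174326
Relative intensity = 0.174326 / 0.437128 × 100 = 39.88

39.88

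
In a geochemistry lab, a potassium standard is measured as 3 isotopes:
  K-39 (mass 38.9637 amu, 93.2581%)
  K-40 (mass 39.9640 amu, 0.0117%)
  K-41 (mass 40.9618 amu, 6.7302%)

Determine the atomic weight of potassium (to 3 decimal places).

39.098 amu

Ar = Σ fᵢ·mᵢ = 0.932581 × 38.9637 + 0.000117 × 39.9640 + 0.067302 × 40.9618
= 36.33681 + 0.00468 + 2.75681 = 39.09830 amu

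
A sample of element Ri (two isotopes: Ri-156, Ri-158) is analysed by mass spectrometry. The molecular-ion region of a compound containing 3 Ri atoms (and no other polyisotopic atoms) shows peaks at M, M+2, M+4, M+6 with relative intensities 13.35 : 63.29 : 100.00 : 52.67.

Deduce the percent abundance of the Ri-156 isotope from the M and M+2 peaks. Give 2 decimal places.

38.76%

Let p = fractional abundance of Ri-156. I(M+2)/I(M) = [C(3,1)·p^2·(1−p)] / p^3 = 3·(1−p)/p = 63.29/13.35 = 4.7408
(1−p)/p = 4.7408/3 = 1.5803  ⇒  p = 1/(1 + 1.5803) = 0.3876
Ri-156: 38.76%, Ri-158: 61.24%.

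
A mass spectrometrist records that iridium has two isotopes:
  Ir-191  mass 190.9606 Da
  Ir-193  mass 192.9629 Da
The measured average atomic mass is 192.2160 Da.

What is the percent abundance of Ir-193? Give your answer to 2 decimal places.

Writing the weighted mean with unknown fraction x of Ir-191:
190.9606·x + 192.9629·(1 − x) = 192.2160
(190.9606 − 192.9629)·x = 192.2160 − 192.9629
x = -0.7469 / -2.0023 = 0.37302 → 37.30% Ir-191, 62.70% Ir-193.

62.70%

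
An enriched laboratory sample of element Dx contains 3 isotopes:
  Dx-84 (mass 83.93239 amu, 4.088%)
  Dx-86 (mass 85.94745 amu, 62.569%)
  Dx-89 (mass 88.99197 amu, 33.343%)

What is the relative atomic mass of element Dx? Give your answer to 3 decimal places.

Weight each isotope mass by its fractional abundance: 0.04088 × 83.93239 + 0.62569 × 85.94745 + 0.33343 × 88.99197
= 3.431156 + 53.776460 + 29.672593 = 86.880209 amu

86.880 amu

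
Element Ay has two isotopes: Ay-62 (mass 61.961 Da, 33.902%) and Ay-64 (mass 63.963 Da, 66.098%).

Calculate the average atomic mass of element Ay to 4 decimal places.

The abundance-weighted mean is 0.33902 × 61.961 + 0.66098 × 63.963
= 21.00602 + 42.27826 = 63.28428 Da

63.2843 Da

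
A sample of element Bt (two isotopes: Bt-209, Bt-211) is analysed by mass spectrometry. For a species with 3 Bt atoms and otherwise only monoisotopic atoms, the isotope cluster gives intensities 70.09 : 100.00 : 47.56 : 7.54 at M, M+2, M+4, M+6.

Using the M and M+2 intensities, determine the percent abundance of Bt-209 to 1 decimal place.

67.8%

If p is the fraction of Bt that is Bt-209, then I(M+2)/I(M) = [C(3,1)·p^2·(1−p)] / p^3 = 3·(1−p)/p = 100.00/70.09 = 1.4267
(1−p)/p = 1.4267/3 = 0.4756  ⇒  p = 1/(1 + 0.4756) = 0.6777
Bt-209: 67.8%, Bt-211: 32.2%.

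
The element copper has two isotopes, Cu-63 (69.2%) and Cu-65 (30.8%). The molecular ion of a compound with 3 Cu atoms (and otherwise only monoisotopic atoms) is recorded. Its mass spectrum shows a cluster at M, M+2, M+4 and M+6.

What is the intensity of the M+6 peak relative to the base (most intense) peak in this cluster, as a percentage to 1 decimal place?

6.6%

(0.692 + 0.308)^3 gives M 0.3314, M+2 0.4425, M+4 0.1969, M+6 0.0292; the largest is M+2.
P(M+2) = C(3,1) × 0.692^2 × 0.308^1 = 3 × 0.478864 × 0.3080 = 0.442470 (base)
P(M+6) = C(3,3) × 0.692^0 × 0.308^3 = 1 × 1.0000 × 0.02921811 = 0.029218
Relative intensity = 0.029218 / 0.442470 × 100 = 6.6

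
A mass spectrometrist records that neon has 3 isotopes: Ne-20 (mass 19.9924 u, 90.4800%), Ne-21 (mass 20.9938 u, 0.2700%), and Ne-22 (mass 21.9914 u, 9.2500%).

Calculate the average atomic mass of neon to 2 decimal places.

20.18 u

Weight each isotope mass by its fractional abundance: 0.904800 × 19.9924 + 0.002700 × 20.9938 + 0.092500 × 21.9914
= 18.08912 + 0.05668 + 2.03420 = 20.18000 u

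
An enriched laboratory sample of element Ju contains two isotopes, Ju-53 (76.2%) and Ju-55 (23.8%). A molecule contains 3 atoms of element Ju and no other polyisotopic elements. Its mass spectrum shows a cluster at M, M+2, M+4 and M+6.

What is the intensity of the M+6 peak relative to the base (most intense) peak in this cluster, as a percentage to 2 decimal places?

3.05%

Term probabilities: M 0.4425, M+2 0.4146, M+4 0.1295, M+6 0.0135. Base peak = M.
P(M) = C(3,0) × 0.762^3 × 0.238^0 = 1 × 0.44245073 × 1.0000 = 0.442451 (base)
P(M+6) = C(3,3) × 0.762^0 × 0.238^3 = 1 × 1.0000 × 0.01348127 = 0.013481
Relative intensity = 0.013481 / 0.442451 × 100 = 3.05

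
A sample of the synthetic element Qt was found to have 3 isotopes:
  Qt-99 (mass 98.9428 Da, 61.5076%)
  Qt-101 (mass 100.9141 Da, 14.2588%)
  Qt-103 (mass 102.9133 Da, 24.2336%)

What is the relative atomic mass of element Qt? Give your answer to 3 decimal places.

100.186 Da

Ar = Σ fᵢ·mᵢ = 0.615076 × 98.9428 + 0.142588 × 100.9141 + 0.242336 × 102.9133
= 60.85734 + 14.38914 + 24.93960 = 100.18608 Da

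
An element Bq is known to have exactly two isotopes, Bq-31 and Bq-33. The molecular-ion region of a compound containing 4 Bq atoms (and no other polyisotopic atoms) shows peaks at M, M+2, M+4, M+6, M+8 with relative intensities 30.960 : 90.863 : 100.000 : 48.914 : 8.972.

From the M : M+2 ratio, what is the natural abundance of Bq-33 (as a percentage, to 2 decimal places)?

Let p = fractional abundance of Bq-31. I(M+2)/I(M) = [C(4,1)·p^3·(1−p)] / p^4 = 4·(1−p)/p = 90.863/30.960 = 2.9349
(1−p)/p = 2.9349/4 = 0.7337  ⇒  p = 1/(1 + 0.7337) = 0.5768
Bq-31: 57.68%, Bq-33: 42.32%.

42.32%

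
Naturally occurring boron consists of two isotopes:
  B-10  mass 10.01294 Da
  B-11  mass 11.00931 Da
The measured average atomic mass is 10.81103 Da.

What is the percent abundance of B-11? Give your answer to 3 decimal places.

80.100%

With x = fraction of B-10 (so B-11 is 1 − x):
10.01294·x + 11.00931·(1 − x) = 10.81103
(10.01294 − 11.00931)·x = 10.81103 − 11.00931
x = -0.19828 / -0.99637 = 0.19900 → 19.900% B-10, 80.100% B-11.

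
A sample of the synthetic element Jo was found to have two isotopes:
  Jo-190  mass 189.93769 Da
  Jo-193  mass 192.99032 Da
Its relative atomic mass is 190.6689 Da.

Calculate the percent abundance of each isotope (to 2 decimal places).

Let x be the fractional abundance of Jo-190; then Jo-193 has abundance 1 − x.
189.93769·x + 192.99032·(1 − x) = 190.6689
(189.93769 − 192.99032)·x = 190.6689 − 192.99032
x = -2.32142 / -3.05263 = 0.76047 → 76.05% Jo-190, 23.95% Jo-193.

Jo-190: 76.05%, Jo-193: 23.95%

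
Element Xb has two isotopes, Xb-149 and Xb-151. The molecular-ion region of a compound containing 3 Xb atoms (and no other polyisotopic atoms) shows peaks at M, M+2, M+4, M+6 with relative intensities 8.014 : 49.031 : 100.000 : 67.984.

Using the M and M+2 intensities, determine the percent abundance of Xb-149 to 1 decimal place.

Write p for the Xb-149 fraction. I(M+2)/I(M) = [C(3,1)·p^2·(1−p)] / p^3 = 3·(1−p)/p = 49.031/8.014 = 6.1182
(1−p)/p = 6.1182/3 = 2.0394  ⇒  p = 1/(1 + 2.0394) = 0.3290
Xb-149: 32.9%, Xb-151: 67.1%.

32.9%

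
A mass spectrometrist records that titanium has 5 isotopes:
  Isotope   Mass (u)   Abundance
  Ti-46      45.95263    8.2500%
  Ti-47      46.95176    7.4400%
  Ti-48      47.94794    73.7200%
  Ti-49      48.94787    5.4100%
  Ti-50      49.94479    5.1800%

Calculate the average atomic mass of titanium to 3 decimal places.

47.867 u

Ar = Σ fᵢ·mᵢ = 0.082500 × 45.95263 + 0.074400 × 46.95176 + 0.737200 × 47.94794 + 0.054100 × 48.94787 + 0.051800 × 49.94479
= 3.791092 + 3.493211 + 35.347221 + 2.648080 + 2.587140 = 47.866744 u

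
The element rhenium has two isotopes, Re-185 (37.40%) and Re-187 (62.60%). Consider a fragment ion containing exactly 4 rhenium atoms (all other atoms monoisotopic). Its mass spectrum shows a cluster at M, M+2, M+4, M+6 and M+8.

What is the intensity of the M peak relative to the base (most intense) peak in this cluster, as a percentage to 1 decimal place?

Term probabilities: M 0.0196, M+2 0.1310, M+4 0.3289, M+6 0.3670, M+8 0.1536. Base peak = M+6.
P(M+6) = C(4,3) × 0.3740^1 × 0.6260^3 = 4 × 0.3740 × 0.24531438 = 0.366990 (base)
P(M) = C(4,0) × 0.3740^4 × 0.6260^0 = 1 × 0.0195653 × 1.0000 = 0.019565
Relative intensity = 0.019565 / 0.366990 × 100 = 5.3

5.3%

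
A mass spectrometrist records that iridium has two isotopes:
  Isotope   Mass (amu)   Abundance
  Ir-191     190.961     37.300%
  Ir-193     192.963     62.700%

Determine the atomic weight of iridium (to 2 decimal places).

192.22 amu

Ar = Σ fᵢ·mᵢ = 0.37300 × 190.961 + 0.62700 × 192.963
= 71.2285 + 120.9878 = 192.2163 amu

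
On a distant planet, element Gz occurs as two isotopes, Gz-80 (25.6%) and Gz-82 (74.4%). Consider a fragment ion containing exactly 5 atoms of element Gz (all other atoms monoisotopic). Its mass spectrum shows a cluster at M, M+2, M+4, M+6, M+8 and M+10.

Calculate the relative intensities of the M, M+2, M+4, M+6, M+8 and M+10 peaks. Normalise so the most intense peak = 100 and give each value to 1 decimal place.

Each Gz atom is independently Gz-80 (p = 0.256) or Gz-82 (q = 0.744); the cluster is the binomial expansion (p + q)^5.
P(M) = 0.256^5 = 0.001100
P(M+2) = 5 × 0.256^4 × 0.744^1 = 0.015977
P(M+4) = 10 × 0.256^3 × 0.744^2 = 0.092868
P(M+6) = 10 × 0.256^2 × 0.744^3 = 0.269897
P(M+8) = 5 × 0.256^1 × 0.744^4 = 0.392195
P(M+10) = 0.744^5 = 0.227963
The M+8 peak is largest (0.392195); scaling to 100 gives 0.3 : 4.1 : 23.7 : 68.8 : 100.0 : 58.1.

0.3 : 4.1 : 23.7 : 68.8 : 100.0 : 58.1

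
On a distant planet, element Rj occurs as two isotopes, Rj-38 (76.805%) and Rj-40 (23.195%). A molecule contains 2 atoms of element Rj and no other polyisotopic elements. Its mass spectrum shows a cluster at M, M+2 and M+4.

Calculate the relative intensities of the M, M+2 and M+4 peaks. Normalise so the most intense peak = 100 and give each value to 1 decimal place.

Each Rj atom is independently Rj-38 (p = 0.76805) or Rj-40 (q = 0.23195); the cluster is the binomial expansion (p + q)^2.
P(M) = 0.76805^2 = 0.589901
P(M+2) = 2 × 0.76805^1 × 0.23195^1 = 0.356298
P(M+4) = 0.23195^2 = 0.053801
The M peak is largest (0.589901); scaling to 100 gives 100.0 : 60.4 : 9.1.

100.0 : 60.4 : 9.1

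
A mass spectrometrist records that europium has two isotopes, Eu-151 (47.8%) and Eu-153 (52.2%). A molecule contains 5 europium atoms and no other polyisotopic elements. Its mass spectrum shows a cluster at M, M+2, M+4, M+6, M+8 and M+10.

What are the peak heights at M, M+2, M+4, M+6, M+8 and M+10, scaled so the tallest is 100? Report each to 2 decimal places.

7.68 : 41.93 : 91.57 : 100.00 : 54.60 : 11.93

Each Eu atom is independently Eu-151 (p = 0.478) or Eu-153 (q = 0.522); the cluster is the binomial expansion (p + q)^5.
P(M) = 0.478^5 = 0.024954
P(M+2) = 5 × 0.478^4 × 0.522^1 = 0.136255
P(M+4) = 10 × 0.478^3 × 0.522^2 = 0.297594
P(M+6) = 10 × 0.478^2 × 0.522^3 = 0.324988
P(M+8) = 5 × 0.478^1 × 0.522^4 = 0.177452
P(M+10) = 0.522^5 = 0.038757
The M+6 peak is largest (0.324988); scaling to 100 gives 7.68 : 41.93 : 91.57 : 100.00 : 54.60 : 11.93.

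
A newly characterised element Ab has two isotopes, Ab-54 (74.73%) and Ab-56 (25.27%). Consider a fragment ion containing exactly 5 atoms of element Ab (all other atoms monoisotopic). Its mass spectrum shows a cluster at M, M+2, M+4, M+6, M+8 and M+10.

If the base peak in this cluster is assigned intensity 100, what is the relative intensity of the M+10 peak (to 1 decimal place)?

Term probabilities: M 0.2331, M+2 0.3941, M+4 0.2665, M+6 0.0901, M+8 0.0152, M+10 0.0010. Base peak = M+2.
P(M+2) = C(5,1) × 0.7473^4 × 0.2527^1 = 5 × 0.31187454 × 0.2527 = 0.394053 (base)
P(M+10) = C(5,5) × 0.7473^0 × 0.2527^5 = 1 × 1.0000 × 0.00103045 = 0.001030
Relative intensity = 0.001030 / 0.394053 × 100 = 0.3

0.3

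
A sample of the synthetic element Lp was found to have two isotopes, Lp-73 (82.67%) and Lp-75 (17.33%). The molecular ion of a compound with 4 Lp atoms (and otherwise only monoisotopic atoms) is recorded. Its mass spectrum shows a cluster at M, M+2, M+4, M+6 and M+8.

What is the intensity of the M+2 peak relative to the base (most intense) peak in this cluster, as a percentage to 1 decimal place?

Term probabilities: M 0.4671, M+2 0.3917, M+4 0.1232, M+6 0.0172, M+8 0.0009. Base peak = M.
P(M) = C(4,0) × 0.8267^4 × 0.1733^0 = 1 × 0.46708052 × 1.0000 = 0.467081 (base)
P(M+2) = C(4,1) × 0.8267^3 × 0.1733^1 = 4 × 0.56499397 × 0.1733 = 0.391654
Relative intensity = 0.391654 / 0.467081 × 100 = 83.9

83.9%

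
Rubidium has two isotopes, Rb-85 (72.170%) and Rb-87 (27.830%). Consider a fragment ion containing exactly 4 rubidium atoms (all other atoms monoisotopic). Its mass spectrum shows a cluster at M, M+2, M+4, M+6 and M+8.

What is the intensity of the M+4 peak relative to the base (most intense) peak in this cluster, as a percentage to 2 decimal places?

(0.72170 + 0.27830)^4 gives M 0.2713, M+2 0.4184, M+4 0.2420, M+6 0.0622, M+8 0.0060; the largest is M+2.
P(M+2) = C(4,1) × 0.72170^3 × 0.27830^1 = 4 × 0.37589809 × 0.2783 = 0.418450 (base)
P(M+4) = C(4,2) × 0.72170^2 × 0.27830^2 = 6 × 0.52085089 × 0.07745089 = 0.242042
Relative intensity = 0.242042 / 0.418450 × 100 = 57.84

57.84%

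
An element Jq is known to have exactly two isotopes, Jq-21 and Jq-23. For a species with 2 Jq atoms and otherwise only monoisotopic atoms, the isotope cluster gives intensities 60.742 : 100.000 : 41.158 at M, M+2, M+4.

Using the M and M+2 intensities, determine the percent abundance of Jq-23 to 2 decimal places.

If p is the fraction of Jq that is Jq-21, then I(M+2)/I(M) = [C(2,1)·p^1·(1−p)] / p^2 = 2·(1−p)/p = 100.000/60.742 = 1.6463
(1−p)/p = 1.6463/2 = 0.8232  ⇒  p = 1/(1 + 0.8232) = 0.5485
Jq-21: 54.85%, Jq-23: 45.15%.

45.15%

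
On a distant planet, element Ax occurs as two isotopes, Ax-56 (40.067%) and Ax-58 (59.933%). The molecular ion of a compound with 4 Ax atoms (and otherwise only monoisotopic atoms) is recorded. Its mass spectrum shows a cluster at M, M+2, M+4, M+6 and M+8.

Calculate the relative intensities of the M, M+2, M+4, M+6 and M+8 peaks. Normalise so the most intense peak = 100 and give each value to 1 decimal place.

7.4 : 44.6 : 100.0 : 99.7 : 37.3

Expanding (0.40067 + 0.59933)^4:
P(M) = 0.40067^4 = 0.025772
P(M+2) = 4 × 0.40067^3 × 0.59933^1 = 0.154201
P(M+4) = 6 × 0.40067^2 × 0.59933^2 = 0.345985
P(M+6) = 4 × 0.40067^1 × 0.59933^3 = 0.345020
P(M+8) = 0.59933^4 = 0.129022
The M+4 peak is largest (0.345985); scaling to 100 gives 7.4 : 44.6 : 100.0 : 99.7 : 37.3.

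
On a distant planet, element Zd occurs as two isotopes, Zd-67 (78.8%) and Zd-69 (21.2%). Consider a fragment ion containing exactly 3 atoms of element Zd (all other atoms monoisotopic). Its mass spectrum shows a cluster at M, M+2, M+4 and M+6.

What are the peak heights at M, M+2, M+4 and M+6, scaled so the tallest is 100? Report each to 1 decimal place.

Each Zd atom is independently Zd-67 (p = 0.788) or Zd-69 (q = 0.212); the cluster is the binomial expansion (p + q)^3.
P(M) = 0.788^3 = 0.489304
P(M+2) = 3 × 0.788^2 × 0.212^1 = 0.394920
P(M+4) = 3 × 0.788^1 × 0.212^2 = 0.106248
P(M+6) = 0.212^3 = 0.009528
The M peak is largest (0.489304); scaling to 100 gives 100.0 : 80.7 : 21.7 : 1.9.

100.0 : 80.7 : 21.7 : 1.9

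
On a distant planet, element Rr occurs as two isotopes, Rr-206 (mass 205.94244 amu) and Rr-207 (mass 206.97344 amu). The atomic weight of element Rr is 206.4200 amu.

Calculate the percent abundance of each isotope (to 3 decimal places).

Rr-206: 53.680%, Rr-207: 46.320%

With x = fraction of Rr-206 (so Rr-207 is 1 − x):
205.94244·x + 206.97344·(1 − x) = 206.4200
(205.94244 − 206.97344)·x = 206.4200 − 206.97344
x = -0.55344 / -1.03100 = 0.53680 → 53.680% Rr-206, 46.320% Rr-207.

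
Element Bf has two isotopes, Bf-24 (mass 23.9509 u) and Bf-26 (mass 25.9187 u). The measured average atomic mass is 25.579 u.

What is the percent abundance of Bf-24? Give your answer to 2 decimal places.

17.26%

Let x be the fractional abundance of Bf-24; then Bf-26 has abundance 1 − x.
23.9509·x + 25.9187·(1 − x) = 25.579
(23.9509 − 25.9187)·x = 25.579 − 25.9187
x = -0.3397 / -1.9678 = 0.17263 → 17.26% Bf-24, 82.74% Bf-26.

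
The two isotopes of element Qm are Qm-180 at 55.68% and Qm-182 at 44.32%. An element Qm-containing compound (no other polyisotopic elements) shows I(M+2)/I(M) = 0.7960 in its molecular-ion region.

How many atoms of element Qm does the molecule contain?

For n independent Qm atoms, I(M+2)/I(M) = n · (abundance Qm-182) / (abundance Qm-180) = n · 0.4432/0.5568.
n = 0.7960 × 0.5568/0.4432 = 1.00 ≈ 1

1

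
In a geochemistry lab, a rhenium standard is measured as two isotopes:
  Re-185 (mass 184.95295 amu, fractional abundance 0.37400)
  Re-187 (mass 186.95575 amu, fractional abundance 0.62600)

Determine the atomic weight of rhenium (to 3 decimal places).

The abundance-weighted mean is 0.37400 × 184.95295 + 0.62600 × 186.95575
= 69.172403 + 117.034300 = 186.206703 amu

186.207 amu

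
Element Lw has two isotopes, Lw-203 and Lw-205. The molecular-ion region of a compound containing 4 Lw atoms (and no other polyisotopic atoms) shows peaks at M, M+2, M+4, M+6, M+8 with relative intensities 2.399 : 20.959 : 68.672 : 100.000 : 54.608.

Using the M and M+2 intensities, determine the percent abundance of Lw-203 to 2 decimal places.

31.41%

Let p = fractional abundance of Lw-203. I(M+2)/I(M) = [C(4,1)·p^3·(1−p)] / p^4 = 4·(1−p)/p = 20.959/2.399 = 8.7366
(1−p)/p = 8.7366/4 = 2.1841  ⇒  p = 1/(1 + 2.1841) = 0.3141
Lw-203: 31.41%, Lw-205: 68.59%.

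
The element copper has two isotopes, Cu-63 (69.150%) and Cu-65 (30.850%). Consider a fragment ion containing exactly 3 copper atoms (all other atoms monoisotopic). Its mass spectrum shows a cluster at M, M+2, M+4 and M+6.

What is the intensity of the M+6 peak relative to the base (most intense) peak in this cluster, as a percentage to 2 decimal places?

(0.69150 + 0.30850)^3 gives M 0.3307, M+2 0.4425, M+4 0.1974, M+6 0.0294; the largest is M+2.
P(M+2) = C(3,1) × 0.69150^2 × 0.30850^1 = 3 × 0.47817225 × 0.3085 = 0.442548 (base)
P(M+6) = C(3,3) × 0.69150^0 × 0.30850^3 = 1 × 1.0000 × 0.02936064 = 0.029361
Relative intensity = 0.029361 / 0.442548 × 100 = 6.63

6.63%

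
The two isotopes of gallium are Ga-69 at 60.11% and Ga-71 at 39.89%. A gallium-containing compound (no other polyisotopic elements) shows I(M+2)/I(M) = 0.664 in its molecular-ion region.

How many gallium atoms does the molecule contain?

For n independent Ga atoms, I(M+2)/I(M) = n · (abundance Ga-71) / (abundance Ga-69) = n · 0.3989/0.6011.
n = 0.664 × 0.6011/0.3989 = 1.00 ≈ 1

1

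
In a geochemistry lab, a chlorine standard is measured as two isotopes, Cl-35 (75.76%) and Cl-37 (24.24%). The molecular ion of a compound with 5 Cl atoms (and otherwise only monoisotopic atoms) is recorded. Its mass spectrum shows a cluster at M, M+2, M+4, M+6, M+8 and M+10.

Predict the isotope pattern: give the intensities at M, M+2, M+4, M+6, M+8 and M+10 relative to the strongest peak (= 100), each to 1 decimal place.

62.5 : 100.0 : 64.0 : 20.5 : 3.3 : 0.2

Each Cl atom is independently Cl-35 (p = 0.7576) or Cl-37 (q = 0.2424); the cluster is the binomial expansion (p + q)^5.
P(M) = 0.7576^5 = 0.249574
P(M+2) = 5 × 0.7576^4 × 0.2424^1 = 0.399266
P(M+4) = 10 × 0.7576^3 × 0.2424^2 = 0.255497
P(M+6) = 10 × 0.7576^2 × 0.2424^3 = 0.081748
P(M+8) = 5 × 0.7576^1 × 0.2424^4 = 0.013078
P(M+10) = 0.2424^5 = 0.000837
The M+2 peak is largest (0.399266); scaling to 100 gives 62.5 : 100.0 : 64.0 : 20.5 : 3.3 : 0.2.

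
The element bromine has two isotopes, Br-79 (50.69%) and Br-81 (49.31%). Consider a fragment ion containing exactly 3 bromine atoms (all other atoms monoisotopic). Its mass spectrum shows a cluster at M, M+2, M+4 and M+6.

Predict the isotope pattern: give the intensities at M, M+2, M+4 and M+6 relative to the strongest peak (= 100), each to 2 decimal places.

34.27 : 100.00 : 97.28 : 31.54

Expanding (0.5069 + 0.4931)^3:
P(M) = 0.5069^3 = 0.130247
P(M+2) = 3 × 0.5069^2 × 0.4931^1 = 0.380103
P(M+4) = 3 × 0.5069^1 × 0.4931^2 = 0.369755
P(M+6) = 0.4931^3 = 0.119896
The M+2 peak is largest (0.380103); scaling to 100 gives 34.27 : 100.00 : 97.28 : 31.54.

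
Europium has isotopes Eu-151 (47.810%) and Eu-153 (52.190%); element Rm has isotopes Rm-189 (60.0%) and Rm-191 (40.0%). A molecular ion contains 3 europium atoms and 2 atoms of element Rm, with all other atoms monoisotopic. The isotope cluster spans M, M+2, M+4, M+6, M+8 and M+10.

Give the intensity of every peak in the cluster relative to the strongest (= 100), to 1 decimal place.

11.9 : 55.0 : 100.0 : 89.7 : 39.6 : 6.9

Europium pattern (n=3): 0.10928391 : 0.3578871 : 0.39067407 : 0.14215492
Element Rm pattern (n=2): 0.3600 : 0.4800 : 0.1600
Convolve the two distributions (both contribute in 2-u steps):
  M: 0.10928391×0.3600 = 0.039342
  M+2: 0.10928391×0.4800 + 0.3578871×0.3600 = 0.181296
  M+4: 0.10928391×0.1600 + 0.3578871×0.4800 + 0.39067407×0.3600 = 0.329914
  M+6: 0.3578871×0.1600 + 0.39067407×0.4800 + 0.14215492×0.3600 = 0.295961
  M+8: 0.39067407×0.1600 + 0.14215492×0.4800 = 0.130742
  M+10: 0.14215492×0.1600 = 0.022745
Scale to base peak (0.329914) = 100: 11.9 : 55.0 : 100.0 : 89.7 : 39.6 : 6.9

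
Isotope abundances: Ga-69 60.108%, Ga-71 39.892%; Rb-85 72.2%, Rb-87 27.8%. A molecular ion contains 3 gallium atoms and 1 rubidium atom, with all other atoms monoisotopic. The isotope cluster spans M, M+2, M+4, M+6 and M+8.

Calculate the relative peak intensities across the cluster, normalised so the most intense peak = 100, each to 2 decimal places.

Gallium pattern (n=3): 0.2171685 : 0.432386 : 0.2869625 : 0.063483
Rubidium pattern (n=1): 0.7220 : 0.2780
Convolve the two distributions (both contribute in 2-u steps):
  M: 0.2171685×0.7220 = 0.156796
  M+2: 0.2171685×0.2780 + 0.432386×0.7220 = 0.372556
  M+4: 0.432386×0.2780 + 0.2869625×0.7220 = 0.327390
  M+6: 0.2869625×0.2780 + 0.063483×0.7220 = 0.125610
  M+8: 0.063483×0.2780 = 0.017648
Scale to base peak (0.372556) = 100: 42.09 : 100.00 : 87.88 : 33.72 : 4.74

42.09 : 100.00 : 87.88 : 33.72 : 4.74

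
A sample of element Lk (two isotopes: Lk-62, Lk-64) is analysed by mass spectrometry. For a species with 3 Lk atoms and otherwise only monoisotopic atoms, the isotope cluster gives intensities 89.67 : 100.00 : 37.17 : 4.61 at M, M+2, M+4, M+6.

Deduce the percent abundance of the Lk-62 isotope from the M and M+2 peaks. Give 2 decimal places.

Let p = fractional abundance of Lk-62. I(M+2)/I(M) = [C(3,1)·p^2·(1−p)] / p^3 = 3·(1−p)/p = 100.00/89.67 = 1.1152
(1−p)/p = 1.1152/3 = 0.3717  ⇒  p = 1/(1 + 0.3717) = 0.7290
Lk-62: 72.90%, Lk-64: 27.10%.

72.90%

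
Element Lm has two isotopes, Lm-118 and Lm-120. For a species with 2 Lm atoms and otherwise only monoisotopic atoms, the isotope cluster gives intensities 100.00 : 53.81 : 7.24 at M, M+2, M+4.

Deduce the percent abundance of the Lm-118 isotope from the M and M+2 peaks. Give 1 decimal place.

78.8%

Write p for the Lm-118 fraction. I(M+2)/I(M) = [C(2,1)·p^1·(1−p)] / p^2 = 2·(1−p)/p = 53.81/100.00 = 0.5381
(1−p)/p = 0.5381/2 = 0.2691  ⇒  p = 1/(1 + 0.2691) = 0.7880
Lm-118: 78.8%, Lm-120: 21.2%.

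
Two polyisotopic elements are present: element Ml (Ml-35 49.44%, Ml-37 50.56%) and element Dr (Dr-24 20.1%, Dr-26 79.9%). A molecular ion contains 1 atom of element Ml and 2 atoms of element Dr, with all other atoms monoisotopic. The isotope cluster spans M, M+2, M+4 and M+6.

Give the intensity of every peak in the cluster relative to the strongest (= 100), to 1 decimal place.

4.2 : 37.5 : 100.0 : 67.5

Element Ml pattern (n=1): 0.4944 : 0.5056
Element Dr pattern (n=2): 0.040401 : 0.321198 : 0.638401
Convolve the two distributions (both contribute in 2-u steps):
  M: 0.4944×0.040401 = 0.019974
  M+2: 0.4944×0.321198 + 0.5056×0.040401 = 0.179227
  M+4: 0.4944×0.638401 + 0.5056×0.321198 = 0.478023
  M+6: 0.5056×0.638401 = 0.322776
Scale to base peak (0.478023) = 100: 4.2 : 37.5 : 100.0 : 67.5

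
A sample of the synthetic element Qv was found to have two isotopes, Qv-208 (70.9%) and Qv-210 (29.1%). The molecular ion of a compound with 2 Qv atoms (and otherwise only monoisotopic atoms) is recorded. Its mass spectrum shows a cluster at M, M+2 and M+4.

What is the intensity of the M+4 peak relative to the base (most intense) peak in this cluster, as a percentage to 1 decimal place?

16.8%

(0.709 + 0.291)^2 gives M 0.5027, M+2 0.4126, M+4 0.0847; the largest is M.
P(M) = C(2,0) × 0.709^2 × 0.291^0 = 1 × 0.502681 × 1.0000 = 0.502681 (base)
P(M+4) = C(2,2) × 0.709^0 × 0.291^2 = 1 × 1.0000 × 0.084681 = 0.084681
Relative intensity = 0.084681 / 0.502681 × 100 = 16.8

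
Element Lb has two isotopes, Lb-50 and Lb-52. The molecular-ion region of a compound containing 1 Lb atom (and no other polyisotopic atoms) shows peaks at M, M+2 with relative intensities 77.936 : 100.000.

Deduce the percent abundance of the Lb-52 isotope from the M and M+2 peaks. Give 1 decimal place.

If p is the fraction of Lb that is Lb-50, then I(M+2)/I(M) = [C(1,1)·p^0·(1−p)] / p^1 = 1·(1−p)/p = 100.000/77.936 = 1.2831
(1−p)/p = 1.2831/1 = 1.2831  ⇒  p = 1/(1 + 1.2831) = 0.4380
Lb-50: 43.8%, Lb-52: 56.2%.

56.2%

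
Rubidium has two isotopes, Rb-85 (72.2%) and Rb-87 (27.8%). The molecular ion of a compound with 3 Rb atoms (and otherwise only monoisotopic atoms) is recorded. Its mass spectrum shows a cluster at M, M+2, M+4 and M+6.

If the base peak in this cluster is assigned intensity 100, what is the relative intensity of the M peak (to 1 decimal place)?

86.6

Term probabilities: M 0.3764, M+2 0.4348, M+4 0.1674, M+6 0.0215. Base peak = M+2.
P(M+2) = C(3,1) × 0.722^2 × 0.278^1 = 3 × 0.521284 × 0.2780 = 0.434751 (base)
P(M) = C(3,0) × 0.722^3 × 0.278^0 = 1 × 0.37636705 × 1.0000 = 0.376367
Relative intensity = 0.376367 / 0.434751 × 100 = 86.6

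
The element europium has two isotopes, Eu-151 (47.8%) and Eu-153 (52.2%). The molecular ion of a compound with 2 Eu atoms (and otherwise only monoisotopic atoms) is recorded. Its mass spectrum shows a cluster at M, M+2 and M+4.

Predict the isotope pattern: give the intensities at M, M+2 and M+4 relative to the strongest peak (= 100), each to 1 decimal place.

45.8 : 100.0 : 54.6

Each Eu atom is independently Eu-151 (p = 0.478) or Eu-153 (q = 0.522); the cluster is the binomial expansion (p + q)^2.
P(M) = 0.478^2 = 0.228484
P(M+2) = 2 × 0.478^1 × 0.522^1 = 0.499032
P(M+4) = 0.522^2 = 0.272484
The M+2 peak is largest (0.499032); scaling to 100 gives 45.8 : 100.0 : 54.6.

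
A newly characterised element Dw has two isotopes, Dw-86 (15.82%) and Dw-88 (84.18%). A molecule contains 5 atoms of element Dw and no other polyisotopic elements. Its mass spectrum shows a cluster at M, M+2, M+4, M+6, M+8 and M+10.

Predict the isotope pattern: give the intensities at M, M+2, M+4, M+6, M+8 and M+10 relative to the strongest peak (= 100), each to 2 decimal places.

0.02 : 0.62 : 6.64 : 35.32 : 93.97 : 100.00

Expanding (0.1582 + 0.8418)^5:
P(M) = 0.1582^5 = 0.000099
P(M+2) = 5 × 0.1582^4 × 0.8418^1 = 0.002636
P(M+4) = 10 × 0.1582^3 × 0.8418^2 = 0.028057
P(M+6) = 10 × 0.1582^2 × 0.8418^3 = 0.149293
P(M+8) = 5 × 0.1582^1 × 0.8418^4 = 0.397203
P(M+10) = 0.8418^5 = 0.422712
The M+10 peak is largest (0.422712); scaling to 100 gives 0.02 : 0.62 : 6.64 : 35.32 : 93.97 : 100.00.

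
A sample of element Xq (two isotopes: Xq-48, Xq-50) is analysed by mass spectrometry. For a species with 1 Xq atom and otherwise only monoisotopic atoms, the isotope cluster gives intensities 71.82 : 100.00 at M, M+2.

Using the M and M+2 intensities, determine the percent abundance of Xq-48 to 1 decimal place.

If p is the fraction of Xq that is Xq-48, then I(M+2)/I(M) = [C(1,1)·p^0·(1−p)] / p^1 = 1·(1−p)/p = 100.00/71.82 = 1.3924
(1−p)/p = 1.3924/1 = 1.3924  ⇒  p = 1/(1 + 1.3924) = 0.4180
Xq-48: 41.8%, Xq-50: 58.2%.

41.8%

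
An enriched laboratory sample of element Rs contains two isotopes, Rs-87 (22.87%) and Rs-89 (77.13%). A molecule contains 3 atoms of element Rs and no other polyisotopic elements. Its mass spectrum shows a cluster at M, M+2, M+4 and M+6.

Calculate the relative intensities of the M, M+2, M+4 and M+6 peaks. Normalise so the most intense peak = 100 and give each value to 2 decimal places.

2.61 : 26.38 : 88.95 : 100.00

Expanding (0.2287 + 0.7713)^3:
P(M) = 0.2287^3 = 0.011962
P(M+2) = 3 × 0.2287^2 × 0.7713^1 = 0.121026
P(M+4) = 3 × 0.2287^1 × 0.7713^2 = 0.408163
P(M+6) = 0.7713^3 = 0.458849
The M+6 peak is largest (0.458849); scaling to 100 gives 2.61 : 26.38 : 88.95 : 100.00.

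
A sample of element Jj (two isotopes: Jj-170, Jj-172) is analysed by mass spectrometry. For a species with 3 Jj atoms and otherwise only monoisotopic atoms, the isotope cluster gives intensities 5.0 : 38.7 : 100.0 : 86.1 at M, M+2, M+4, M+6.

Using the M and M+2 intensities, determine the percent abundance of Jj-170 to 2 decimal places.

27.93%

Let p = fractional abundance of Jj-170. I(M+2)/I(M) = [C(3,1)·p^2·(1−p)] / p^3 = 3·(1−p)/p = 38.7/5.0 = 7.7400
(1−p)/p = 7.7400/3 = 2.5800  ⇒  p = 1/(1 + 2.5800) = 0.2793
Jj-170: 27.93%, Jj-172: 72.07%.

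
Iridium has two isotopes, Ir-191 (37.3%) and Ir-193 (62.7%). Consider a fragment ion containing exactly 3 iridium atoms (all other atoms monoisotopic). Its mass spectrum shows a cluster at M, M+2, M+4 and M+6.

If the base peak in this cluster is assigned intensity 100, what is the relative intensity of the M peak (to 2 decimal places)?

Term probabilities: M 0.0519, M+2 0.2617, M+4 0.4399, M+6 0.2465. Base peak = M+4.
P(M+4) = C(3,2) × 0.373^1 × 0.627^2 = 3 × 0.3730 × 0.393129 = 0.439911 (base)
P(M) = C(3,0) × 0.373^3 × 0.627^0 = 1 × 0.05189512 × 1.0000 = 0.051895
Relative intensity = 0.051895 / 0.439911 × 100 = 11.80

11.80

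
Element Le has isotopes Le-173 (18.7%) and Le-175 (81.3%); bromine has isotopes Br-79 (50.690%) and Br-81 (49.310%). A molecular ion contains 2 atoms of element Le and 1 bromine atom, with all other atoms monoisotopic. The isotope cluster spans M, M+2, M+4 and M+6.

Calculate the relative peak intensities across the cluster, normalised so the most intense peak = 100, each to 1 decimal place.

3.7 : 35.3 : 100.0 : 67.2

Element Le pattern (n=2): 0.034969 : 0.304062 : 0.660969
Bromine pattern (n=1): 0.5069 : 0.4931
Convolve the two distributions (both contribute in 2-u steps):
  M: 0.034969×0.5069 = 0.017726
  M+2: 0.034969×0.4931 + 0.304062×0.5069 = 0.171372
  M+4: 0.304062×0.4931 + 0.660969×0.5069 = 0.484978
  M+6: 0.660969×0.4931 = 0.325924
Scale to base peak (0.484978) = 100: 3.7 : 35.3 : 100.0 : 67.2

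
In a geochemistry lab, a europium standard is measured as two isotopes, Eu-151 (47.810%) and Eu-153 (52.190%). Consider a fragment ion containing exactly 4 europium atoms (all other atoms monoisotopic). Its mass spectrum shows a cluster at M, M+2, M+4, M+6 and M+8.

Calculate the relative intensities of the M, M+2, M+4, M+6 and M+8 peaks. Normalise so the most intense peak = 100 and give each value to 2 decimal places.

13.99 : 61.07 : 100.00 : 72.77 : 19.86

Expanding (0.47810 + 0.52190)^4:
P(M) = 0.47810^4 = 0.052249
P(M+2) = 4 × 0.47810^3 × 0.52190^1 = 0.228141
P(M+4) = 6 × 0.47810^2 × 0.52190^2 = 0.373563
P(M+6) = 4 × 0.47810^1 × 0.52190^3 = 0.271857
P(M+8) = 0.52190^4 = 0.074191
The M+4 peak is largest (0.373563); scaling to 100 gives 13.99 : 61.07 : 100.00 : 72.77 : 19.86.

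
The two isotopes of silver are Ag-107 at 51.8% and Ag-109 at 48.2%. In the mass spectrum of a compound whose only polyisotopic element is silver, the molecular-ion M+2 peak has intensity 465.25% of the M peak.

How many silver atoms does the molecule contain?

The M+2/M ratio from n Ag atoms is n · q/p = n · 0.482/0.518.
n = 4.6525 × 0.518/0.482 = 5.00 ≈ 5

5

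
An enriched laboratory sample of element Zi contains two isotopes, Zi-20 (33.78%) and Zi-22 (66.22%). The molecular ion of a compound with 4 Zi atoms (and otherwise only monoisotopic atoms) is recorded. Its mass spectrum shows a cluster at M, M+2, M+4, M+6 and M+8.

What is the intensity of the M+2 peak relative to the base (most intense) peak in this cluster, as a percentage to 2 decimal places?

26.02%

Binomial terms of (0.3378 + 0.6622)^4: M 0.0130, M+2 0.1021, M+4 0.3002, M+6 0.3924, M+8 0.1923 → M+6 is the base peak.
P(M+6) = C(4,3) × 0.3378^1 × 0.6622^3 = 4 × 0.3378 × 0.29038055 = 0.392362 (base)
P(M+2) = C(4,1) × 0.3378^3 × 0.6622^1 = 4 × 0.03854597 × 0.6622 = 0.102101
Relative intensity = 0.102101 / 0.392362 × 100 = 26.02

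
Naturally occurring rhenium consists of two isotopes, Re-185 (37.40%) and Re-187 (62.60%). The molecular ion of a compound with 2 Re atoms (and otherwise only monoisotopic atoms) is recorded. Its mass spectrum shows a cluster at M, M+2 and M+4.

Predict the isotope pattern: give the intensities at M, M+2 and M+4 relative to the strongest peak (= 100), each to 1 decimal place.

29.9 : 100.0 : 83.7

The 2 Re atoms are independent, so intensities follow the terms of (0.3740 + 0.6260)^2.
P(M) = 0.3740^2 = 0.139876
P(M+2) = 2 × 0.3740^1 × 0.6260^1 = 0.468248
P(M+4) = 0.6260^2 = 0.391876
The M+2 peak is largest (0.468248); scaling to 100 gives 29.9 : 100.0 : 83.7.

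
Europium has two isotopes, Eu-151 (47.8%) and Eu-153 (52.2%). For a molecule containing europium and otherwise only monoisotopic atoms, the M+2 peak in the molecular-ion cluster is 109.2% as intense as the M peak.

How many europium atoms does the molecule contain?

With n Eu atoms, P(M+2)/P(M) = C(n,1)·p^(n−1)q / p^n = n·q/p = n · 0.522/0.478.
n = 1.092 × 0.478/0.522 = 1.00 ≈ 1

1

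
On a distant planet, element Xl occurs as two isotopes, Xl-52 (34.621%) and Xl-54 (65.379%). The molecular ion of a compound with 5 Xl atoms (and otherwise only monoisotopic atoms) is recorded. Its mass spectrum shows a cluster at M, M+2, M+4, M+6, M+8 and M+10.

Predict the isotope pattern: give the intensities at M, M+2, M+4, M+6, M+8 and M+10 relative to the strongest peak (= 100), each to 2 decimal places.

1.48 : 14.02 : 52.95 : 100.00 : 94.42 : 35.66

Each Xl atom is independently Xl-52 (p = 0.34621) or Xl-54 (q = 0.65379); the cluster is the binomial expansion (p + q)^5.
P(M) = 0.34621^5 = 0.004974
P(M+2) = 5 × 0.34621^4 × 0.65379^1 = 0.046964
P(M+4) = 10 × 0.34621^3 × 0.65379^2 = 0.177376
P(M+6) = 10 × 0.34621^2 × 0.65379^3 = 0.334961
P(M+8) = 5 × 0.34621^1 × 0.65379^4 = 0.316273
P(M+10) = 0.65379^5 = 0.119451
The M+6 peak is largest (0.334961); scaling to 100 gives 1.48 : 14.02 : 52.95 : 100.00 : 94.42 : 35.66.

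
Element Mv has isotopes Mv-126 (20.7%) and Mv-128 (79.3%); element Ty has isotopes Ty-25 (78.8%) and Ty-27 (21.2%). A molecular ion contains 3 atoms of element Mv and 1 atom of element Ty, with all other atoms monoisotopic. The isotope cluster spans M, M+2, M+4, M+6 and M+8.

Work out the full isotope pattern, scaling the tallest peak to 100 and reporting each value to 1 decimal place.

Element Mv pattern (n=3): 0.00886974 : 0.10193777 : 0.39051523 : 0.49867726
Element Ty pattern (n=1): 0.7880 : 0.2120
Convolve the two distributions (both contribute in 2-u steps):
  M: 0.00886974×0.7880 = 0.006989
  M+2: 0.00886974×0.2120 + 0.10193777×0.7880 = 0.082207
  M+4: 0.10193777×0.2120 + 0.39051523×0.7880 = 0.329337
  M+6: 0.39051523×0.2120 + 0.49867726×0.7880 = 0.475747
  M+8: 0.49867726×0.2120 = 0.105720
Scale to base peak (0.475747) = 100: 1.5 : 17.3 : 69.2 : 100.0 : 22.2

1.5 : 17.3 : 69.2 : 100.0 : 22.2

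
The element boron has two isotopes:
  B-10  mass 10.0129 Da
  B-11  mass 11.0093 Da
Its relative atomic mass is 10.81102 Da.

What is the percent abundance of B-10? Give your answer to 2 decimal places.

With x = fraction of B-10 (so B-11 is 1 − x):
10.0129·x + 11.0093·(1 − x) = 10.81102
(10.0129 − 11.0093)·x = 10.81102 − 11.0093
x = -0.19828 / -0.9964 = 0.19900 → 19.90% B-10, 80.10% B-11.

19.90%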